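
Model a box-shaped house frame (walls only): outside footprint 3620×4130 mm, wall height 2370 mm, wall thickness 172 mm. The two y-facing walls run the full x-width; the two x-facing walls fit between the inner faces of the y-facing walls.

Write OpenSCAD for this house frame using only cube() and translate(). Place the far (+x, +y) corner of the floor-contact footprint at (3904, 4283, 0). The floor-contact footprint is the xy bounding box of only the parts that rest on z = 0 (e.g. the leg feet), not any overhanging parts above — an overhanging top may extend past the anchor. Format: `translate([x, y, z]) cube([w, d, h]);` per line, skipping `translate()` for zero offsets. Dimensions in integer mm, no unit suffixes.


translate([284, 153, 0]) cube([3620, 172, 2370]);
translate([284, 4111, 0]) cube([3620, 172, 2370]);
translate([284, 325, 0]) cube([172, 3786, 2370]);
translate([3732, 325, 0]) cube([172, 3786, 2370]);


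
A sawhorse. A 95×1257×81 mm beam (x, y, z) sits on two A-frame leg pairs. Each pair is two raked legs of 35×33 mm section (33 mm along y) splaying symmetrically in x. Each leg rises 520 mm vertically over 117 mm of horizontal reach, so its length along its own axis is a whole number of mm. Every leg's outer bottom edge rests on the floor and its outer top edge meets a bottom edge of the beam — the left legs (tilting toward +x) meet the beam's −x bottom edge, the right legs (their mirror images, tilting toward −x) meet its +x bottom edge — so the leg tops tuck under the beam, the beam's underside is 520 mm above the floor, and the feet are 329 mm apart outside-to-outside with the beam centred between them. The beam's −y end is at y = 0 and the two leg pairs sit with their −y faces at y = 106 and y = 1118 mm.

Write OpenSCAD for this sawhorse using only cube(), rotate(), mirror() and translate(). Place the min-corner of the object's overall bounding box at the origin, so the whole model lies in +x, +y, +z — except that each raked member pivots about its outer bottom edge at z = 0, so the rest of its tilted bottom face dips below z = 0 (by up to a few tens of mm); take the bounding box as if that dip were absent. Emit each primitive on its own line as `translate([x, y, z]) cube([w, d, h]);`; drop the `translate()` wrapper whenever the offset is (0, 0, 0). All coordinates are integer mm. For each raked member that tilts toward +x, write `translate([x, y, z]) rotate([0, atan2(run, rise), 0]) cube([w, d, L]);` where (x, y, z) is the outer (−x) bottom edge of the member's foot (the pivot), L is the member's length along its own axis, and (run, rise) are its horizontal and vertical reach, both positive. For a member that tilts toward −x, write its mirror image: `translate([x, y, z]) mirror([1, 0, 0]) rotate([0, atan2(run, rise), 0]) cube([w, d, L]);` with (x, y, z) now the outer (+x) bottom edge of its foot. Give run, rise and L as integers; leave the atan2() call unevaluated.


translate([117, 0, 520]) cube([95, 1257, 81]);
translate([0, 106, 0]) rotate([0, atan2(117, 520), 0]) cube([35, 33, 533]);
translate([329, 106, 0]) mirror([1, 0, 0]) rotate([0, atan2(117, 520), 0]) cube([35, 33, 533]);
translate([0, 1118, 0]) rotate([0, atan2(117, 520), 0]) cube([35, 33, 533]);
translate([329, 1118, 0]) mirror([1, 0, 0]) rotate([0, atan2(117, 520), 0]) cube([35, 33, 533]);


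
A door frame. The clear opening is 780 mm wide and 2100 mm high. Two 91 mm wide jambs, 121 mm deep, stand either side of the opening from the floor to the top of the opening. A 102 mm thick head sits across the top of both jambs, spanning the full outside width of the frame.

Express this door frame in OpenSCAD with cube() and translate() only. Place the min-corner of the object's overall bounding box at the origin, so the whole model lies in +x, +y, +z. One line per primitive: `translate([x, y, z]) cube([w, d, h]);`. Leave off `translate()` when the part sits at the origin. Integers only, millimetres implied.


cube([91, 121, 2100]);
translate([871, 0, 0]) cube([91, 121, 2100]);
translate([0, 0, 2100]) cube([962, 121, 102]);


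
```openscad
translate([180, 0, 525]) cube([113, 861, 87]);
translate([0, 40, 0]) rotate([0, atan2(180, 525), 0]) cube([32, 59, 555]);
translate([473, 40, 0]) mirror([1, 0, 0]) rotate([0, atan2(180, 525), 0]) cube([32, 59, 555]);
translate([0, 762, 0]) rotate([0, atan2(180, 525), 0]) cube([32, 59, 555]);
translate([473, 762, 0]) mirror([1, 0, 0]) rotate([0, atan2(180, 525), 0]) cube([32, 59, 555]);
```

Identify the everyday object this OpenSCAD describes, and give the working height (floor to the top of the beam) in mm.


A sawhorse. The overall height is 612 mm.

A beam across two mirrored pairs of raked legs — a sawhorse. The beam's underside is at z = 525 (matching the legs' vertical rise in atan2(180, 525)) and the beam is 87 mm tall, so its top is at 525 + 87 = 612 mm. The raked legs top out at the beam's underside, so that is the highest point.


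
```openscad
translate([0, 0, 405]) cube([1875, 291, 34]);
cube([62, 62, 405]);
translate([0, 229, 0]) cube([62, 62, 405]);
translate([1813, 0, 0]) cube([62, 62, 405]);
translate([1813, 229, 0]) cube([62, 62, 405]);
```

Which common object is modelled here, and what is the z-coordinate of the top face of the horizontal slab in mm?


A bench. The seat-top height is 439 mm.

A long slab on four corner posts — a bench. The slab sits at z = 405 with thickness 34, so the top is 405 + 34 = 439 mm.


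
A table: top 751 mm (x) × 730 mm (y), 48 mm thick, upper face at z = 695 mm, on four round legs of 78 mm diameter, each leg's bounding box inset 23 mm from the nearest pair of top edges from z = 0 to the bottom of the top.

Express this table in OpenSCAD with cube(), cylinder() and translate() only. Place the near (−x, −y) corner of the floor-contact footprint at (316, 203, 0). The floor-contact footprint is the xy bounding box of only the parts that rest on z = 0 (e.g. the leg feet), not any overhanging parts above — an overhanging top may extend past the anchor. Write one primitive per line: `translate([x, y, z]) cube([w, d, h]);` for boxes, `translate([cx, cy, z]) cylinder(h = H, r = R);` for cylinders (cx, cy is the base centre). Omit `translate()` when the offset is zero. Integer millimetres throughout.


translate([293, 180, 647]) cube([751, 730, 48]);
translate([355, 242, 0]) cylinder(h = 647, r = 39);
translate([982, 242, 0]) cylinder(h = 647, r = 39);
translate([355, 848, 0]) cylinder(h = 647, r = 39);
translate([982, 848, 0]) cylinder(h = 647, r = 39);


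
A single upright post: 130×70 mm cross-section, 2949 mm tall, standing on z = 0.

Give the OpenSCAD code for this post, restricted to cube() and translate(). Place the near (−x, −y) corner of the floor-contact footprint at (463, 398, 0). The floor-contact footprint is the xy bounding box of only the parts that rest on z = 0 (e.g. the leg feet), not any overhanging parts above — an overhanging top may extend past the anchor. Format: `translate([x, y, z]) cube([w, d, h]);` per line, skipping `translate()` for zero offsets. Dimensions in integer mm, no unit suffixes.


translate([463, 398, 0]) cube([130, 70, 2949]);


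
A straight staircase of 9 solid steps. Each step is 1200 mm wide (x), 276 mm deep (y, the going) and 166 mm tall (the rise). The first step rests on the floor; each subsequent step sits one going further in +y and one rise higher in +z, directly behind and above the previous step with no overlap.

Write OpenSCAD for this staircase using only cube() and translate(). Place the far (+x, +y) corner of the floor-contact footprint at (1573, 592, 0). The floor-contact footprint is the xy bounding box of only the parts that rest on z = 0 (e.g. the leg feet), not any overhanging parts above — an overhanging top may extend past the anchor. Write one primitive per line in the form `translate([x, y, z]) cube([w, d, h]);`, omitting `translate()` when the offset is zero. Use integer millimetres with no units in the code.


translate([373, 316, 0]) cube([1200, 276, 166]);
translate([373, 592, 166]) cube([1200, 276, 166]);
translate([373, 868, 332]) cube([1200, 276, 166]);
translate([373, 1144, 498]) cube([1200, 276, 166]);
translate([373, 1420, 664]) cube([1200, 276, 166]);
translate([373, 1696, 830]) cube([1200, 276, 166]);
translate([373, 1972, 996]) cube([1200, 276, 166]);
translate([373, 2248, 1162]) cube([1200, 276, 166]);
translate([373, 2524, 1328]) cube([1200, 276, 166]);


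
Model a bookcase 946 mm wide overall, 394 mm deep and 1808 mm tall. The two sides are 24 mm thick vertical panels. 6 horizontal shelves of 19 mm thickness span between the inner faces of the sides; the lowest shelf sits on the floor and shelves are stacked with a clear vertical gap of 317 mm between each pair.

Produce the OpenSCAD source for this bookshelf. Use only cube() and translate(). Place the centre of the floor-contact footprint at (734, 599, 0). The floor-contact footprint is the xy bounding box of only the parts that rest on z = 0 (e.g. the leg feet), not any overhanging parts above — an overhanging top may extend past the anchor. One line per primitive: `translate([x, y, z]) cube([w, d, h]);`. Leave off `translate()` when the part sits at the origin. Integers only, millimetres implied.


translate([261, 402, 0]) cube([24, 394, 1808]);
translate([1183, 402, 0]) cube([24, 394, 1808]);
translate([285, 402, 0]) cube([898, 394, 19]);
translate([285, 402, 336]) cube([898, 394, 19]);
translate([285, 402, 672]) cube([898, 394, 19]);
translate([285, 402, 1008]) cube([898, 394, 19]);
translate([285, 402, 1344]) cube([898, 394, 19]);
translate([285, 402, 1680]) cube([898, 394, 19]);


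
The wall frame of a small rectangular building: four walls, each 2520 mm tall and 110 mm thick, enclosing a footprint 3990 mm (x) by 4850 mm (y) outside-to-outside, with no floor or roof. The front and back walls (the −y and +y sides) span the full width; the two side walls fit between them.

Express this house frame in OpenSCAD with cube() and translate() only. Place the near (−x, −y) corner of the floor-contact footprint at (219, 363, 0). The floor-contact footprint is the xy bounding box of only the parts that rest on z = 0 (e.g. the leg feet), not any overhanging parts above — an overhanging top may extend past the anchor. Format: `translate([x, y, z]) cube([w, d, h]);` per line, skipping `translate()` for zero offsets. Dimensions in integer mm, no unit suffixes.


translate([219, 363, 0]) cube([3990, 110, 2520]);
translate([219, 5103, 0]) cube([3990, 110, 2520]);
translate([219, 473, 0]) cube([110, 4630, 2520]);
translate([4099, 473, 0]) cube([110, 4630, 2520]);


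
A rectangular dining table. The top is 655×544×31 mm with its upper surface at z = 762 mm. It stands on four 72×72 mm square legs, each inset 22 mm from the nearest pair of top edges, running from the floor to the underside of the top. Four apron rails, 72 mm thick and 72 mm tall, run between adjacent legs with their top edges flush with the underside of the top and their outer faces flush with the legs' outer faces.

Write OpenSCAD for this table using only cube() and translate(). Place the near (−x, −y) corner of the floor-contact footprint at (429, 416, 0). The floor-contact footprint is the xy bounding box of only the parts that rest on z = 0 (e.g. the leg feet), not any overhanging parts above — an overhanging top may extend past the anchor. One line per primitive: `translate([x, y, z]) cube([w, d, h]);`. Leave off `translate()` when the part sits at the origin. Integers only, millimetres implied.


translate([407, 394, 731]) cube([655, 544, 31]);
translate([429, 416, 0]) cube([72, 72, 731]);
translate([968, 416, 0]) cube([72, 72, 731]);
translate([429, 844, 0]) cube([72, 72, 731]);
translate([968, 844, 0]) cube([72, 72, 731]);
translate([501, 416, 659]) cube([467, 72, 72]);
translate([501, 844, 659]) cube([467, 72, 72]);
translate([429, 488, 659]) cube([72, 356, 72]);
translate([968, 488, 659]) cube([72, 356, 72]);


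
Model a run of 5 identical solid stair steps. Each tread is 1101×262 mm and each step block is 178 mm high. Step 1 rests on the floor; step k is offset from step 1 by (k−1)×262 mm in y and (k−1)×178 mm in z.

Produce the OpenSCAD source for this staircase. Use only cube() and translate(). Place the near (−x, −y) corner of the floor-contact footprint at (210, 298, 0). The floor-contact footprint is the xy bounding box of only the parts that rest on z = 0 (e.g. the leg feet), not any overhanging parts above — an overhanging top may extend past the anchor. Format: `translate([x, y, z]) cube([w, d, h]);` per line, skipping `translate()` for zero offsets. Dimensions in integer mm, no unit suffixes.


translate([210, 298, 0]) cube([1101, 262, 178]);
translate([210, 560, 178]) cube([1101, 262, 178]);
translate([210, 822, 356]) cube([1101, 262, 178]);
translate([210, 1084, 534]) cube([1101, 262, 178]);
translate([210, 1346, 712]) cube([1101, 262, 178]);


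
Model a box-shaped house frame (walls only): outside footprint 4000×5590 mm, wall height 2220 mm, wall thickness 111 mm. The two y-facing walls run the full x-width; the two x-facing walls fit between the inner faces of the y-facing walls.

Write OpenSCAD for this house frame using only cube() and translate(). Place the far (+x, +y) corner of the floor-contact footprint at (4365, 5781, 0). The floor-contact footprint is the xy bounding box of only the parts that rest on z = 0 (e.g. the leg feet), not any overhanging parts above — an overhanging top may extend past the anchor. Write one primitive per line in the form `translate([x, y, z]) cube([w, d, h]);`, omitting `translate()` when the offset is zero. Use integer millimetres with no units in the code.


translate([365, 191, 0]) cube([4000, 111, 2220]);
translate([365, 5670, 0]) cube([4000, 111, 2220]);
translate([365, 302, 0]) cube([111, 5368, 2220]);
translate([4254, 302, 0]) cube([111, 5368, 2220]);


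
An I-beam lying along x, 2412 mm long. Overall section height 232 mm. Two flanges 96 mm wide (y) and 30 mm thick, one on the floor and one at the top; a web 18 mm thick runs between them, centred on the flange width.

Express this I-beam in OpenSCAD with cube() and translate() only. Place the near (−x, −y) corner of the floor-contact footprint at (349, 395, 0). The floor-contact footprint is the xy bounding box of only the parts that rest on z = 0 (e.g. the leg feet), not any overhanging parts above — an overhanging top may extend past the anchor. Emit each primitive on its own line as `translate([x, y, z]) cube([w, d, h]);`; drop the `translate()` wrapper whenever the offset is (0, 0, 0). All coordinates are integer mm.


translate([349, 395, 0]) cube([2412, 96, 30]);
translate([349, 434, 30]) cube([2412, 18, 172]);
translate([349, 395, 202]) cube([2412, 96, 30]);


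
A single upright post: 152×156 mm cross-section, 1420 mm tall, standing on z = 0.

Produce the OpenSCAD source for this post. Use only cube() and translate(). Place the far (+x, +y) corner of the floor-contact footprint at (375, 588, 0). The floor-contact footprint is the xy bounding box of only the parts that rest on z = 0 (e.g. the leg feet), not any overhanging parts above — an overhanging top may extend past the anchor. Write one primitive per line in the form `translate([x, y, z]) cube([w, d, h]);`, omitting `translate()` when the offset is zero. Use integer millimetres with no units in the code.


translate([223, 432, 0]) cube([152, 156, 1420]);


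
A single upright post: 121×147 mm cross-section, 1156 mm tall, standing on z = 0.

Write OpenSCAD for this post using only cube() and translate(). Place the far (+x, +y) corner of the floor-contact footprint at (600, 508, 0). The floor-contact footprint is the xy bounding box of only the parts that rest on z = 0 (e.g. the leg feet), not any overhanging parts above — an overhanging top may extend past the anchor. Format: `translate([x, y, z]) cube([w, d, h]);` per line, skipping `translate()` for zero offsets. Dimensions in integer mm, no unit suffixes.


translate([479, 361, 0]) cube([121, 147, 1156]);


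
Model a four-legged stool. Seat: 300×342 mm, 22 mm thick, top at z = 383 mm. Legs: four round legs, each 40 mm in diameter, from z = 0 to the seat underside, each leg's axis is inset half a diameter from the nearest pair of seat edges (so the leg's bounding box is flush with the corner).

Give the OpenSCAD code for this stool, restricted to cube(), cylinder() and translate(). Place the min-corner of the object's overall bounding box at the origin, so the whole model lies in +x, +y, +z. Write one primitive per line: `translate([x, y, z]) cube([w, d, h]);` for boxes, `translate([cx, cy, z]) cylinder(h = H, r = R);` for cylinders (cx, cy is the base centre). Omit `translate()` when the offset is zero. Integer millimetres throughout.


translate([0, 0, 361]) cube([300, 342, 22]);
translate([20, 20, 0]) cylinder(h = 361, r = 20);
translate([280, 20, 0]) cylinder(h = 361, r = 20);
translate([20, 322, 0]) cylinder(h = 361, r = 20);
translate([280, 322, 0]) cylinder(h = 361, r = 20);


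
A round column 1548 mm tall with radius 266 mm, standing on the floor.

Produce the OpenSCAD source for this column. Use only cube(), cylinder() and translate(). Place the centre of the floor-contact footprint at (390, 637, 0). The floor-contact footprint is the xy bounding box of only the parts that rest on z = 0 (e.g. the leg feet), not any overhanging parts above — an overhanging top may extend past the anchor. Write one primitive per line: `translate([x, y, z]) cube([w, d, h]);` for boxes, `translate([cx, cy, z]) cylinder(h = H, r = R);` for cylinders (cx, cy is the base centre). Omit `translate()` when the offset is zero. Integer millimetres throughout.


translate([390, 637, 0]) cylinder(h = 1548, r = 266);


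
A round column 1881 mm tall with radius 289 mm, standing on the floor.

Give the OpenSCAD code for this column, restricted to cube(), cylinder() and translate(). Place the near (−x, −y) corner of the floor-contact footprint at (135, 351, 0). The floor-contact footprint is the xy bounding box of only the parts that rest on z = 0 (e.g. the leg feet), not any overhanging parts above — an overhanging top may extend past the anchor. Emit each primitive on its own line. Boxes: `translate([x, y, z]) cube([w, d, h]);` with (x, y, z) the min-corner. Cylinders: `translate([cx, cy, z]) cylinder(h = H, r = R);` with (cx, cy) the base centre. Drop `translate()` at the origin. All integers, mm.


translate([424, 640, 0]) cylinder(h = 1881, r = 289);


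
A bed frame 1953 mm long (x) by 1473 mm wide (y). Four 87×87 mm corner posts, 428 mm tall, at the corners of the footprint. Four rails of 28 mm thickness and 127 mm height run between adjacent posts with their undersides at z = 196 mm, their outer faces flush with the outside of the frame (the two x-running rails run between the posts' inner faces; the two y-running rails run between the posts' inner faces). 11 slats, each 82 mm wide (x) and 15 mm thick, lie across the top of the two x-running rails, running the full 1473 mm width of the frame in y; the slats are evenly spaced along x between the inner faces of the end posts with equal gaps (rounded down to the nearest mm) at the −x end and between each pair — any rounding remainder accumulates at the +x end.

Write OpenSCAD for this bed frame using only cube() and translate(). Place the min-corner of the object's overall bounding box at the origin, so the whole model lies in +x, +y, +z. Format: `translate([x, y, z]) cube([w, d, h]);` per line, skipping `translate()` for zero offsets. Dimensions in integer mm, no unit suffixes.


// slat z = rail_z + rail_h = 196 + 127 = 323
// slat gap = ⌊(1779 − 11·82) / 12⌋ = 73
cube([87, 87, 428]);
translate([0, 1386, 0]) cube([87, 87, 428]);
translate([1866, 0, 0]) cube([87, 87, 428]);
translate([1866, 1386, 0]) cube([87, 87, 428]);
translate([87, 0, 196]) cube([1779, 28, 127]);
translate([87, 1445, 196]) cube([1779, 28, 127]);
translate([0, 87, 196]) cube([28, 1299, 127]);
translate([1925, 87, 196]) cube([28, 1299, 127]);
translate([160, 0, 323]) cube([82, 1473, 15]);
translate([315, 0, 323]) cube([82, 1473, 15]);
translate([470, 0, 323]) cube([82, 1473, 15]);
translate([625, 0, 323]) cube([82, 1473, 15]);
translate([780, 0, 323]) cube([82, 1473, 15]);
translate([935, 0, 323]) cube([82, 1473, 15]);
translate([1090, 0, 323]) cube([82, 1473, 15]);
translate([1245, 0, 323]) cube([82, 1473, 15]);
translate([1400, 0, 323]) cube([82, 1473, 15]);
translate([1555, 0, 323]) cube([82, 1473, 15]);
translate([1710, 0, 323]) cube([82, 1473, 15]);


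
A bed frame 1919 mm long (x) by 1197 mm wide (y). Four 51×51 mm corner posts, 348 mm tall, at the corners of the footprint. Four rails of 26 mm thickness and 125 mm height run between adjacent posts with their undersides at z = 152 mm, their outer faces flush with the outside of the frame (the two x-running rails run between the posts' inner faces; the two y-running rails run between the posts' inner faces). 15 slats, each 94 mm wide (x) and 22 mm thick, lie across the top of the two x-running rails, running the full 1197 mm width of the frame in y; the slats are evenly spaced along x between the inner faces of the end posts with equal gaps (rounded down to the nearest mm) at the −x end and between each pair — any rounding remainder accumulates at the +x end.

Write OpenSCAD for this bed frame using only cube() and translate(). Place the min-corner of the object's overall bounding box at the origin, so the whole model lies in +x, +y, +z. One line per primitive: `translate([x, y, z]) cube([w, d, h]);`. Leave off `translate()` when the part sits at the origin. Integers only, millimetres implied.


cube([51, 51, 348]);
translate([0, 1146, 0]) cube([51, 51, 348]);
translate([1868, 0, 0]) cube([51, 51, 348]);
translate([1868, 1146, 0]) cube([51, 51, 348]);
translate([51, 0, 152]) cube([1817, 26, 125]);
translate([51, 1171, 152]) cube([1817, 26, 125]);
translate([0, 51, 152]) cube([26, 1095, 125]);
translate([1893, 51, 152]) cube([26, 1095, 125]);
translate([76, 0, 277]) cube([94, 1197, 22]);
translate([195, 0, 277]) cube([94, 1197, 22]);
translate([314, 0, 277]) cube([94, 1197, 22]);
translate([433, 0, 277]) cube([94, 1197, 22]);
translate([552, 0, 277]) cube([94, 1197, 22]);
translate([671, 0, 277]) cube([94, 1197, 22]);
translate([790, 0, 277]) cube([94, 1197, 22]);
translate([909, 0, 277]) cube([94, 1197, 22]);
translate([1028, 0, 277]) cube([94, 1197, 22]);
translate([1147, 0, 277]) cube([94, 1197, 22]);
translate([1266, 0, 277]) cube([94, 1197, 22]);
translate([1385, 0, 277]) cube([94, 1197, 22]);
translate([1504, 0, 277]) cube([94, 1197, 22]);
translate([1623, 0, 277]) cube([94, 1197, 22]);
translate([1742, 0, 277]) cube([94, 1197, 22]);


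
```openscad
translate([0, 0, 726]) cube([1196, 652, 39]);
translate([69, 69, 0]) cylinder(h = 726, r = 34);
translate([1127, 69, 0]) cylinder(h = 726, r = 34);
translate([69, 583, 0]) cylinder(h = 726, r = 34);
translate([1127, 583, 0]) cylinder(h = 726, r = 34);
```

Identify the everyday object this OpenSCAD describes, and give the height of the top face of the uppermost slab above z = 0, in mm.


A table. The table height is 765 mm.

A 1196×652×39 slab sits at z = 726 on four Ø68 mm round legs — a table. The top surface is at 726 + 39 = 765 mm.


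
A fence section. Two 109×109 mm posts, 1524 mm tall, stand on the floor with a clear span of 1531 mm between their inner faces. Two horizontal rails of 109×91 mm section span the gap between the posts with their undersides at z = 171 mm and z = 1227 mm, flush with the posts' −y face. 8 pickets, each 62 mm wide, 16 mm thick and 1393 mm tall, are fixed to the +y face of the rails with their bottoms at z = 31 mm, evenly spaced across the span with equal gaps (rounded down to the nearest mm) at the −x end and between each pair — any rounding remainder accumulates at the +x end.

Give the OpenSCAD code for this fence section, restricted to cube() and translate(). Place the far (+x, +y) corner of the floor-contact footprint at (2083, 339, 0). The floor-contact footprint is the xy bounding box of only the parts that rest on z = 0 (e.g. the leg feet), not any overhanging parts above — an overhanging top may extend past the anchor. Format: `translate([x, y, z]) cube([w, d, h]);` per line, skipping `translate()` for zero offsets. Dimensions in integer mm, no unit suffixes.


translate([334, 230, 0]) cube([109, 109, 1524]);
translate([1974, 230, 0]) cube([109, 109, 1524]);
translate([443, 230, 171]) cube([1531, 109, 91]);
translate([443, 230, 1227]) cube([1531, 109, 91]);
translate([558, 339, 31]) cube([62, 16, 1393]);
translate([735, 339, 31]) cube([62, 16, 1393]);
translate([912, 339, 31]) cube([62, 16, 1393]);
translate([1089, 339, 31]) cube([62, 16, 1393]);
translate([1266, 339, 31]) cube([62, 16, 1393]);
translate([1443, 339, 31]) cube([62, 16, 1393]);
translate([1620, 339, 31]) cube([62, 16, 1393]);
translate([1797, 339, 31]) cube([62, 16, 1393]);


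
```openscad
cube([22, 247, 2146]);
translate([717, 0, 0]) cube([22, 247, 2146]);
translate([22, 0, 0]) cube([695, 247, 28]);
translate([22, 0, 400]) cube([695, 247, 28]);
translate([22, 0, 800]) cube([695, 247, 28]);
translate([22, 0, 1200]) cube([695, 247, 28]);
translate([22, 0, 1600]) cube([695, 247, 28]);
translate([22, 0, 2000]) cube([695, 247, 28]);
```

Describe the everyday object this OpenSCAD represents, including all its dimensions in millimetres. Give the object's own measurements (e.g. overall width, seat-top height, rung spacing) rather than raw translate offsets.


An open bookshelf. Two side panels, each 22 mm thick, 247 mm deep and 2146 mm tall, stand 739 mm apart (outside-to-outside). Between them sit 6 shelves, each 28 mm thick and 247 mm deep, spanning the full gap between the sides. The bottom shelf rests on the floor (its underside at z = 0) and the clear gap between one shelf's top and the next shelf's underside is 372 mm.


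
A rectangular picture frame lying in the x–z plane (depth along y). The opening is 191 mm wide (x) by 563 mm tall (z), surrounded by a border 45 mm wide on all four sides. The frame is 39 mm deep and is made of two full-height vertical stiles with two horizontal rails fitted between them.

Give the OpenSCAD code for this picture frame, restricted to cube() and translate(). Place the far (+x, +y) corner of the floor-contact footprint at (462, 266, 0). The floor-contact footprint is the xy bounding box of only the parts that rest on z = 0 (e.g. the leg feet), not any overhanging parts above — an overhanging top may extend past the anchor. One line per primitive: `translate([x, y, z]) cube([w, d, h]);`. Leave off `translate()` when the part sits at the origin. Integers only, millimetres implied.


translate([181, 227, 0]) cube([45, 39, 653]);
translate([417, 227, 0]) cube([45, 39, 653]);
translate([226, 227, 0]) cube([191, 39, 45]);
translate([226, 227, 608]) cube([191, 39, 45]);


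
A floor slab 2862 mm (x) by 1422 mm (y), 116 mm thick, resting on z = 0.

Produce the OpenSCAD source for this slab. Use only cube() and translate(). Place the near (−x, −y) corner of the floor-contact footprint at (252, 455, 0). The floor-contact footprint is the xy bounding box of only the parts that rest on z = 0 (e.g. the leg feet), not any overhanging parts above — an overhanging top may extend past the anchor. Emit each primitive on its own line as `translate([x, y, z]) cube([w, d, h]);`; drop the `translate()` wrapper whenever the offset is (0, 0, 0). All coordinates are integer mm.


translate([252, 455, 0]) cube([2862, 1422, 116]);


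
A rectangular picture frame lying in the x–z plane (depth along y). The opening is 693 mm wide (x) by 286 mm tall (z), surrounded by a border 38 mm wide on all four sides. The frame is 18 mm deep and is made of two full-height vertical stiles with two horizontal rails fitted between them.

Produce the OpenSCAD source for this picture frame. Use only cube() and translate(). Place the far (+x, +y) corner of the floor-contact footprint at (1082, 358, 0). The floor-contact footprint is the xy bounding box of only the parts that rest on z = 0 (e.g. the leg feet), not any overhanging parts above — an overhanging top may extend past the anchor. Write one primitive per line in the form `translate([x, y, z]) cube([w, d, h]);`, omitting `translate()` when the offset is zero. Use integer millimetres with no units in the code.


translate([313, 340, 0]) cube([38, 18, 362]);
translate([1044, 340, 0]) cube([38, 18, 362]);
translate([351, 340, 0]) cube([693, 18, 38]);
translate([351, 340, 324]) cube([693, 18, 38]);


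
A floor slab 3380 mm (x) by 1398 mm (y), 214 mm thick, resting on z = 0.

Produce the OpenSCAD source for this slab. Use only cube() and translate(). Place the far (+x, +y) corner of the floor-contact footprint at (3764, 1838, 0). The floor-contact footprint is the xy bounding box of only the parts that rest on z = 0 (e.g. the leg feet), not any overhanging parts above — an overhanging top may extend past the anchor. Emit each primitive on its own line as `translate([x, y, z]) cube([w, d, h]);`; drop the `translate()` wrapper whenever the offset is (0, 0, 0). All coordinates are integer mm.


translate([384, 440, 0]) cube([3380, 1398, 214]);


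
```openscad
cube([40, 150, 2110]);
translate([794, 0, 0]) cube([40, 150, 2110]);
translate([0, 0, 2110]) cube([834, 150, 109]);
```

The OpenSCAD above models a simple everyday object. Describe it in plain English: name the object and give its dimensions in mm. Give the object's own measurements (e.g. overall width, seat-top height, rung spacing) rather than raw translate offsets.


A door frame. The clear opening is 754 mm wide and 2110 mm high. Two 40 mm wide jambs, 150 mm deep, stand either side of the opening from the floor to the top of the opening. A 109 mm thick head sits across the top of both jambs, spanning the full outside width of the frame.


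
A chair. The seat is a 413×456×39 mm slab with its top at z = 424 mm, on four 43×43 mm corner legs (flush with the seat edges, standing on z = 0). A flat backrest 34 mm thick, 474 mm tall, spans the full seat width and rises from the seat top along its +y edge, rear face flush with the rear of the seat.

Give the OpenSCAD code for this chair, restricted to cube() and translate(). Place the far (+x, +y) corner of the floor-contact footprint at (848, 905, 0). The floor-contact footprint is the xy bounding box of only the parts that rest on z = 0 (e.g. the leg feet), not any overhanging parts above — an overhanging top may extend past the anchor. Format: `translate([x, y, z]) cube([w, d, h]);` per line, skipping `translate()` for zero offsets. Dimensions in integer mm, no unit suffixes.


translate([435, 449, 385]) cube([413, 456, 39]);
translate([435, 449, 0]) cube([43, 43, 385]);
translate([805, 449, 0]) cube([43, 43, 385]);
translate([435, 862, 0]) cube([43, 43, 385]);
translate([805, 862, 0]) cube([43, 43, 385]);
translate([435, 871, 424]) cube([413, 34, 474]);


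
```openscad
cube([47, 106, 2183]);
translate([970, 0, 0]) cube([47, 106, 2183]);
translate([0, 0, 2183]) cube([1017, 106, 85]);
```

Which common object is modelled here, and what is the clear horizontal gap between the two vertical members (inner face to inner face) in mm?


A door frame. The clear opening width is 923 mm.

Two 2183 mm tall posts with a header on top — a door frame. The left jamb is 47 mm wide at x = 0; the right jamb starts at x = 970. The clear opening is 970 − 47 = 923 mm.


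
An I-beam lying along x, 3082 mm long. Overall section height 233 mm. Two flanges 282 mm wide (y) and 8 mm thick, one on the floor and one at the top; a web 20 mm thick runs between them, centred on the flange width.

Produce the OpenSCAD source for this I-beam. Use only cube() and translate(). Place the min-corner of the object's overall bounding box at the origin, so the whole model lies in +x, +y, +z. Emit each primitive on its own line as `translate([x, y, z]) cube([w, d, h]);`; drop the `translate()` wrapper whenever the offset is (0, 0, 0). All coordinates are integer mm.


cube([3082, 282, 8]);
translate([0, 131, 8]) cube([3082, 20, 217]);
translate([0, 0, 225]) cube([3082, 282, 8]);


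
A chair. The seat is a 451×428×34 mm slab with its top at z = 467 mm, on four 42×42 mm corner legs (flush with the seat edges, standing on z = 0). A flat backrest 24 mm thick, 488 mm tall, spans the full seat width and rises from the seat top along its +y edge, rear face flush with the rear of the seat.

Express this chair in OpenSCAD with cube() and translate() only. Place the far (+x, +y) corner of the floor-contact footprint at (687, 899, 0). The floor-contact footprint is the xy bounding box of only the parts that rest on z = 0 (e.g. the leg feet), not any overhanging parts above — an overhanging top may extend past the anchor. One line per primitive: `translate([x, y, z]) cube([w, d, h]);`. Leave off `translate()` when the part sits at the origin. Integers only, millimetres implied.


translate([236, 471, 433]) cube([451, 428, 34]);
translate([236, 471, 0]) cube([42, 42, 433]);
translate([645, 471, 0]) cube([42, 42, 433]);
translate([236, 857, 0]) cube([42, 42, 433]);
translate([645, 857, 0]) cube([42, 42, 433]);
translate([236, 875, 467]) cube([451, 24, 488]);


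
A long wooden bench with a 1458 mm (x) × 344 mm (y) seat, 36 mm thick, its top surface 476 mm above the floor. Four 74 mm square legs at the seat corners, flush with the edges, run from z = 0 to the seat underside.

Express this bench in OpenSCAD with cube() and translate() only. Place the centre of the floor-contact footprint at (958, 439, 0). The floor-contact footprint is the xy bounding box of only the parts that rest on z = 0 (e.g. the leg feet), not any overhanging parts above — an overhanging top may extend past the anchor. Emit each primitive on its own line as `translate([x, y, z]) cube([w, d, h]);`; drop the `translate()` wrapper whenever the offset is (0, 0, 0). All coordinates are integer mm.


translate([229, 267, 440]) cube([1458, 344, 36]);
translate([229, 267, 0]) cube([74, 74, 440]);
translate([229, 537, 0]) cube([74, 74, 440]);
translate([1613, 267, 0]) cube([74, 74, 440]);
translate([1613, 537, 0]) cube([74, 74, 440]);


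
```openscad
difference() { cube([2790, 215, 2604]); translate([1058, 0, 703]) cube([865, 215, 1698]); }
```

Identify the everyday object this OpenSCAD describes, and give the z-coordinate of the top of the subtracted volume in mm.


A wall with a window opening. The window head height is 2401 mm.

A wall with a rectangular opening subtracted — a window. Sill at z = 703, opening 1698 mm tall, so the head is at 703 + 1698 = 2401 mm.


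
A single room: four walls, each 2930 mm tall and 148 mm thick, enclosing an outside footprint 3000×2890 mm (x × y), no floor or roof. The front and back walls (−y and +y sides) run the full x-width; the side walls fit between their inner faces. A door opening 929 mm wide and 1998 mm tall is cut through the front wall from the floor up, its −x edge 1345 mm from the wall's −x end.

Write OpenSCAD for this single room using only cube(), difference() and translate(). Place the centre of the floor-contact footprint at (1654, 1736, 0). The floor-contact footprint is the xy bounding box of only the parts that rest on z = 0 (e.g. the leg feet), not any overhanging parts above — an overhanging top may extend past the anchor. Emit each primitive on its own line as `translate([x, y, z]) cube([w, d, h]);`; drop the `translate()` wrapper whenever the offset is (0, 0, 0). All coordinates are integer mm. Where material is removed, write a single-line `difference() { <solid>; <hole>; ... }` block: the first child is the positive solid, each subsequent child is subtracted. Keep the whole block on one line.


difference() { translate([154, 291, 0]) cube([3000, 148, 2930]); translate([1499, 291, 0]) cube([929, 148, 1998]); }
translate([154, 3033, 0]) cube([3000, 148, 2930]);
translate([154, 439, 0]) cube([148, 2594, 2930]);
translate([3006, 439, 0]) cube([148, 2594, 2930]);


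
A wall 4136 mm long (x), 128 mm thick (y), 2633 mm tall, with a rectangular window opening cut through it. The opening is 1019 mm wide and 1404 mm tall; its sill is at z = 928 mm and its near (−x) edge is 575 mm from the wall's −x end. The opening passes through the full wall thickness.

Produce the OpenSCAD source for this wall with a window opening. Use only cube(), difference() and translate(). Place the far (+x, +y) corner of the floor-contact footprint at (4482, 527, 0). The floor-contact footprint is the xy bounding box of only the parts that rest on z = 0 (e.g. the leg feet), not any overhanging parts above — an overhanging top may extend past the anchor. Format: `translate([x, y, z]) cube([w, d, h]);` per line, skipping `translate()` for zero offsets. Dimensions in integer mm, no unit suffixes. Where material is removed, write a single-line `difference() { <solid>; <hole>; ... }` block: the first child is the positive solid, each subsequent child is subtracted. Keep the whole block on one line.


difference() { translate([346, 399, 0]) cube([4136, 128, 2633]); translate([921, 399, 928]) cube([1019, 128, 1404]); }


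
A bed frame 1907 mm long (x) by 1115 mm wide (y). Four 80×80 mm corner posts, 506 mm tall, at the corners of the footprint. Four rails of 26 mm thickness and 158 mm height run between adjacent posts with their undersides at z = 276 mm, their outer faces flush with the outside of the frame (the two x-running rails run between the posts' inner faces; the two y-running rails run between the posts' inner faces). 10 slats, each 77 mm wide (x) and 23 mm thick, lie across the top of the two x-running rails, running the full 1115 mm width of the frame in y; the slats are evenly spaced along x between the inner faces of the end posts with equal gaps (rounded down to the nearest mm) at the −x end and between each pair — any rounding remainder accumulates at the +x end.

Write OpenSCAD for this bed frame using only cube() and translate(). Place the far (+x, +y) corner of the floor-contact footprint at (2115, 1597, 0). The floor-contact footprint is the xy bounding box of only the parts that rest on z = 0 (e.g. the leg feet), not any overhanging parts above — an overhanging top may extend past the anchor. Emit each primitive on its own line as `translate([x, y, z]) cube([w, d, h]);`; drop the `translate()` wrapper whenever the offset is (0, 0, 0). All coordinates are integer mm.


translate([208, 482, 0]) cube([80, 80, 506]);
translate([208, 1517, 0]) cube([80, 80, 506]);
translate([2035, 482, 0]) cube([80, 80, 506]);
translate([2035, 1517, 0]) cube([80, 80, 506]);
translate([288, 482, 276]) cube([1747, 26, 158]);
translate([288, 1571, 276]) cube([1747, 26, 158]);
translate([208, 562, 276]) cube([26, 955, 158]);
translate([2089, 562, 276]) cube([26, 955, 158]);
translate([376, 482, 434]) cube([77, 1115, 23]);
translate([541, 482, 434]) cube([77, 1115, 23]);
translate([706, 482, 434]) cube([77, 1115, 23]);
translate([871, 482, 434]) cube([77, 1115, 23]);
translate([1036, 482, 434]) cube([77, 1115, 23]);
translate([1201, 482, 434]) cube([77, 1115, 23]);
translate([1366, 482, 434]) cube([77, 1115, 23]);
translate([1531, 482, 434]) cube([77, 1115, 23]);
translate([1696, 482, 434]) cube([77, 1115, 23]);
translate([1861, 482, 434]) cube([77, 1115, 23]);


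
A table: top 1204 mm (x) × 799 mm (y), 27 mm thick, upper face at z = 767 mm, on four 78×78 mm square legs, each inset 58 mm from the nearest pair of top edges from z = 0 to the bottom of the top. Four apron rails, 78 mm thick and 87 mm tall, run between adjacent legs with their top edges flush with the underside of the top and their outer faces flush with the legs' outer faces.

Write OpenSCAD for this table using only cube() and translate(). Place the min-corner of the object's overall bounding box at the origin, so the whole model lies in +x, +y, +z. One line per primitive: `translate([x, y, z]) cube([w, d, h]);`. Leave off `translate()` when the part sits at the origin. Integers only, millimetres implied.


translate([0, 0, 740]) cube([1204, 799, 27]);
translate([58, 58, 0]) cube([78, 78, 740]);
translate([1068, 58, 0]) cube([78, 78, 740]);
translate([58, 663, 0]) cube([78, 78, 740]);
translate([1068, 663, 0]) cube([78, 78, 740]);
translate([136, 58, 653]) cube([932, 78, 87]);
translate([136, 663, 653]) cube([932, 78, 87]);
translate([58, 136, 653]) cube([78, 527, 87]);
translate([1068, 136, 653]) cube([78, 527, 87]);
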